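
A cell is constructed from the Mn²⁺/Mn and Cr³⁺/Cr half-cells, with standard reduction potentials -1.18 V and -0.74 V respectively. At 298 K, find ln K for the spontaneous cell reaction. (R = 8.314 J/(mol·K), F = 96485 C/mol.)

ln K = 102.8

E°_cell = -0.74 − (-1.18) = 0.44 V, with n = 6 electrons transferred.
At equilibrium E = 0, so the Nernst equation gives ln K = nFE°/RT = (6)(96485)(0.44)/((8.314)(298)) = 102.81.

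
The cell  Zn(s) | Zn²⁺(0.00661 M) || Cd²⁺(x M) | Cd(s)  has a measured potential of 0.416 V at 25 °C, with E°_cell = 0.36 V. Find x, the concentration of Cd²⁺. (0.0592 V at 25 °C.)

0.52 M

From the Nernst equation, log Q = n(E° − E)/0.0592 = 2(0.36 − 0.416)/0.0592 = -1.892, so Q = 0.0128.
With Q = [Zn²⁺]/[Cd²⁺] and the known concentrations, [Cd²⁺] in the denominator gives [Cd²⁺] = 0.52 M.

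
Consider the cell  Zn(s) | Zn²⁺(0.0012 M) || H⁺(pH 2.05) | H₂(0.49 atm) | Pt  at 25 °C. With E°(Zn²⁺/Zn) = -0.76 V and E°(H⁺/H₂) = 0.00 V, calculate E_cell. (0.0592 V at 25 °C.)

The hydrogen couple is the cathode, so E°_cell = 0.76 V; n = 2.
[H⁺] = 10^(−2.05) = 0.0089 M, and Q = [Zn²⁺]·P(H₂) / [H⁺]^2 = 7.40.
E = E° − (0.0592/2) log Q = 0.76 − (0.0592/2)(0.869) = 0.734 V.

0.73 V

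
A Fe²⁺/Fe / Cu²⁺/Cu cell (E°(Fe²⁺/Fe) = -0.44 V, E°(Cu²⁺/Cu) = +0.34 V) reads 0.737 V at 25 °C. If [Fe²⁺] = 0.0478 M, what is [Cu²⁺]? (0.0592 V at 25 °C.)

0.0017 M

From the Nernst equation, log Q = n(E° − E)/0.0592 = 2(0.78 − 0.737)/0.0592 = 1.453, so Q = 28.4.
With Q = [Fe²⁺]/[Cu²⁺] and the known concentrations, [Cu²⁺] in the denominator gives [Cu²⁺] = 0.0017 M.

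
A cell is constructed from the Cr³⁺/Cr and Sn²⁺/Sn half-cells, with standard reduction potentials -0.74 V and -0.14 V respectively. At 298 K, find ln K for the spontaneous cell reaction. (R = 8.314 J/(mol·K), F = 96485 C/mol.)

ln K = 140.2

E°_cell = -0.14 − (-0.74) = 0.60 V, with n = 6 electrons transferred.
At equilibrium E = 0, so the Nernst equation gives ln K = nFE°/RT = (6)(96485)(0.60)/((8.314)(298)) = 140.20.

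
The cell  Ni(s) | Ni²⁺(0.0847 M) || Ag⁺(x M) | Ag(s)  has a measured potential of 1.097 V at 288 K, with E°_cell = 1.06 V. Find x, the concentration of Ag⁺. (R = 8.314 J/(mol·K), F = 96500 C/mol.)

1.3 M

From the Nernst equation, ln Q = nF(E° − E)/RT = 2×96500×(1.06 − 1.097)/(8.314×288) = -2.982, so Q = 0.0507.
With Q = [Ni²⁺]/[Ag⁺]^2 and the known concentrations, [Ag⁺]^2 in the denominator gives [Ag⁺] = 1.3 M.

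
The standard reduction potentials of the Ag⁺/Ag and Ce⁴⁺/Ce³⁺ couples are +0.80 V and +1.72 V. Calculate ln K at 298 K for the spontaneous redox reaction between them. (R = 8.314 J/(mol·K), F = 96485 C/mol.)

ln K = 35.8

E°_cell = +1.72 − (+0.80) = 0.92 V, with n = 1 electron transferred.
At equilibrium E = 0, so the Nernst equation gives ln K = nFE°/RT = (1)(96485)(0.92)/((8.314)(298)) = 35.83.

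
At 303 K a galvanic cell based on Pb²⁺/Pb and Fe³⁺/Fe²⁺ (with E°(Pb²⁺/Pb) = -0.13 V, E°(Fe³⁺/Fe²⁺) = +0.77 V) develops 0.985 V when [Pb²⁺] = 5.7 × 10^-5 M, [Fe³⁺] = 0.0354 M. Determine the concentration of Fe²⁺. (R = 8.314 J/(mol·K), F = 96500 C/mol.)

From the Nernst equation, ln Q = nF(E° − E)/RT = 2×96500×(0.90 − 0.985)/(8.314×303) = -6.512, so Q = 0.00149.
With Q = [Pb²⁺]·[Fe²⁺]^2/[Fe³⁺]^2 and the known concentrations, [Fe²⁺]^2 in the numerator gives [Fe²⁺] = 0.18 M.

0.18 M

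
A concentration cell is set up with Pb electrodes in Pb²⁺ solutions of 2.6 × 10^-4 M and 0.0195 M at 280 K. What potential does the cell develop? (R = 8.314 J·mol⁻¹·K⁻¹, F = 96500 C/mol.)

Both half-cells are Pb²⁺/Pb, so E°_cell = 0. The concentrated side is the cathode; the cell reaction moves Pb²⁺ from high to low concentration with n = 2.
Q = [Pb²⁺]_dilute/[Pb²⁺]_conc = 2.6 × 10^-4/0.0195 = 0.0133.
E = 0 − (RT/nF) ln Q = −((8.314×280)/(2×96500))(-4.317) = 0.0521 V.

0.052 V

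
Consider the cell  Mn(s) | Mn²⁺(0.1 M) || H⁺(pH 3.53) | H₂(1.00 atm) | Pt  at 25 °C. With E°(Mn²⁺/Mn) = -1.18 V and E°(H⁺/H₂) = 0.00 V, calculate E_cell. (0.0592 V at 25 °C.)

The hydrogen couple is the cathode, so E°_cell = 1.18 V; n = 2.
[H⁺] = 10^(−3.53) = 3 × 10^-4 M, and Q = [Mn²⁺]·P(H₂) / [H⁺]^2 = 1.15 × 10^6.
E = E° − (0.0592/2) log Q = 1.18 − (0.0592/2)(6.060) = 1.001 V.

1.00 V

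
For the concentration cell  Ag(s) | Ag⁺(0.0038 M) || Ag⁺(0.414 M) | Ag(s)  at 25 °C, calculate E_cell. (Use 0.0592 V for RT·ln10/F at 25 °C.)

0.12 V

Both half-cells are Ag⁺/Ag, so E°_cell = 0. The concentrated side is the cathode; the cell reaction moves Ag⁺ from high to low concentration with n = 1.
Q = [Ag⁺]_dilute/[Ag⁺]_conc = 0.0038/0.414 = 0.00918.
E = 0 − (0.0592/1) log Q = −(0.0592/1)(-2.037) = 0.1206 V.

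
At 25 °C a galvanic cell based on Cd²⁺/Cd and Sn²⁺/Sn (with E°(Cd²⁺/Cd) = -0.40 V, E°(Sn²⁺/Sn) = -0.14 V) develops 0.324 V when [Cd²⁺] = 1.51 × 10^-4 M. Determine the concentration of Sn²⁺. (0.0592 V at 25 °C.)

From the Nernst equation, log Q = n(E° − E)/0.0592 = 2(0.26 − 0.324)/0.0592 = -2.162, so Q = 0.00688.
With Q = [Cd²⁺]/[Sn²⁺] and the known concentrations, [Sn²⁺] in the denominator gives [Sn²⁺] = 0.022 M.

0.022 M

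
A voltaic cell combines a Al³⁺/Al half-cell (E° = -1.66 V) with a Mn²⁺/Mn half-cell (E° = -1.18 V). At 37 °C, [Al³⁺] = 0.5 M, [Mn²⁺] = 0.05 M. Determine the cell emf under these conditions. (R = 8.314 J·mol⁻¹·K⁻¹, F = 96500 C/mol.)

0.446 V

The Mn²⁺/Mn couple has the higher reduction potential and acts as the cathode, so E°_cell = -1.18 − (-1.66) = 0.48 V.
Balancing electrons gives n = 6; the reaction quotient is Q = [Al³⁺]^2/[Mn²⁺]^3 = 2000.
E = E° − (RT/nF) ln Q = 0.48 − (8.314×310)/(6×96500) × (7.601) = 0.480 − 0.034 = 0.446 V.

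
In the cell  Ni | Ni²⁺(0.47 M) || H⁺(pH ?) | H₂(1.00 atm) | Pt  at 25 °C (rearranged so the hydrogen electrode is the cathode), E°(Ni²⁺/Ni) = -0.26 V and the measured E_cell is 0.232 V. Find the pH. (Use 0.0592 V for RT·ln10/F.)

E°_cell = 0.26 V and n = 2.
log Q = n(E° − E)/0.0592 = 2×(0.26 − 0.232)/0.0592 = 0.946.
With Q = [Ni²⁺]·P(H₂) / [H⁺]^2, solving for [H⁺] gives log[H⁺] = -0.637, so pH = 0.64.

pH = 0.64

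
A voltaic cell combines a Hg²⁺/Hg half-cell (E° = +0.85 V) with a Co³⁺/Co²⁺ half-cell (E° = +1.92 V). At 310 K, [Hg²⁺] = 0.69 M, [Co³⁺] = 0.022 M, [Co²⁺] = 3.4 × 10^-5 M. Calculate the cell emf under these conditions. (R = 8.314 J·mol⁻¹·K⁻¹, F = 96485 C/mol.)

1.25 V

The Co³⁺/Co²⁺ couple has the higher reduction potential and acts as the cathode, so E°_cell = +1.92 − (+0.85) = 1.07 V.
Balancing electrons gives n = 2; the reaction quotient is Q = [Hg²⁺]·[Co²⁺]^2/[Co³⁺]^2 = 1.65 × 10^-6.
E = E° − (RT/nF) ln Q = 1.07 − (8.314×310)/(2×96485) × (-13.316) = 1.070 + 0.178 = 1.248 V.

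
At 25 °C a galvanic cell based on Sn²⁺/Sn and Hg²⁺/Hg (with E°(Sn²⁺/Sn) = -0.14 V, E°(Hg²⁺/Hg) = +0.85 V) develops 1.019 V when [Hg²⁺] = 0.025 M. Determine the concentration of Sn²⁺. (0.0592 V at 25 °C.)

From the Nernst equation, log Q = n(E° − E)/0.0592 = 2(0.99 − 1.019)/0.0592 = -0.980, so Q = 0.105.
With Q = [Sn²⁺]/[Hg²⁺] and the known concentrations, [Sn²⁺] in the numerator gives [Sn²⁺] = 0.0026 M.

0.0026 M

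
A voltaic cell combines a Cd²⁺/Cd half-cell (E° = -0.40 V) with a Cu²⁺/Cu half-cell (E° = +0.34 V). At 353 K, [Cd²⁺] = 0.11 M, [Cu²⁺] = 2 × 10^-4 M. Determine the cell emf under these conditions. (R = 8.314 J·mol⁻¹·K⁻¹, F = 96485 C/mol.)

0.644 V

The Cu²⁺/Cu couple has the higher reduction potential and acts as the cathode, so E°_cell = +0.34 − (-0.40) = 0.74 V.
Balancing electrons gives n = 2; the reaction quotient is Q = [Cd²⁺]/[Cu²⁺] = 550.
E = E° − (RT/nF) ln Q = 0.74 − (8.314×353)/(2×96485) × (6.310) = 0.740 − 0.096 = 0.644 V.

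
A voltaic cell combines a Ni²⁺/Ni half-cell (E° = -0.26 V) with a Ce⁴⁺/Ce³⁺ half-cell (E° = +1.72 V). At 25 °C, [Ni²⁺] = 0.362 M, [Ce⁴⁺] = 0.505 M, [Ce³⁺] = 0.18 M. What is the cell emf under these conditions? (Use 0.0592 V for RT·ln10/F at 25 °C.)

2.02 V

The Ce⁴⁺/Ce³⁺ couple has the higher reduction potential and acts as the cathode, so E°_cell = +1.72 − (-0.26) = 1.98 V.
Balancing electrons gives n = 2; the reaction quotient is Q = [Ni²⁺]·[Ce³⁺]^2/[Ce⁴⁺]^2 = 0.0460.
At 25 °C, E = E° − (0.0592/n) log Q = 1.98 − (0.0592/2)(-1.337) = 1.980 + 0.040 = 2.020 V.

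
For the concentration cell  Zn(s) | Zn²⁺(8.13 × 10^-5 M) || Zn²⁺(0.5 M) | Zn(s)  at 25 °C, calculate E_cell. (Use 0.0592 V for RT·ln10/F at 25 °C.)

Both half-cells are Zn²⁺/Zn, so E°_cell = 0. The concentrated side is the cathode; the cell reaction moves Zn²⁺ from high to low concentration with n = 2.
Q = [Zn²⁺]_dilute/[Zn²⁺]_conc = 8.13 × 10^-5/0.5 = 1.63 × 10^-4.
E = 0 − (0.0592/2) log Q = −(0.0592/2)(-3.789) = 0.1122 V.

0.11 V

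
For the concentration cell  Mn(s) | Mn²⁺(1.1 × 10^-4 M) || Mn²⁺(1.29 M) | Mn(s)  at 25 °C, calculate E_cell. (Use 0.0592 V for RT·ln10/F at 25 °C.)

Both half-cells are Mn²⁺/Mn, so E°_cell = 0. The concentrated side is the cathode; the cell reaction moves Mn²⁺ from high to low concentration with n = 2.
Q = [Mn²⁺]_dilute/[Mn²⁺]_conc = 1.1 × 10^-4/1.29 = 8.53 × 10^-5.
E = 0 − (0.0592/2) log Q = −(0.0592/2)(-4.069) = 0.1204 V.

0.12 V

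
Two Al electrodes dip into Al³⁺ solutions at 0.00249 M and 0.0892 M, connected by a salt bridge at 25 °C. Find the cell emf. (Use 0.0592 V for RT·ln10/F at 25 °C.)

0.031 V

Both half-cells are Al³⁺/Al, so E°_cell = 0. The concentrated side is the cathode; the cell reaction moves Al³⁺ from high to low concentration with n = 3.
Q = [Al³⁺]_dilute/[Al³⁺]_conc = 0.00249/0.0892 = 0.0279.
E = 0 − (0.0592/3) log Q = −(0.0592/3)(-1.554) = 0.0307 V.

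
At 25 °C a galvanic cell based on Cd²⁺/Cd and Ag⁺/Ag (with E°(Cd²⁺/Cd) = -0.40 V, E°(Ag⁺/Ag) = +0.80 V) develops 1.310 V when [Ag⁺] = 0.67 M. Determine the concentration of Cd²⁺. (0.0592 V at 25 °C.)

From the Nernst equation, log Q = n(E° − E)/0.0592 = 2(1.20 − 1.310)/0.0592 = -3.716, so Q = 1.92 × 10^-4.
With Q = [Cd²⁺]/[Ag⁺]^2 and the known concentrations, [Cd²⁺] in the numerator gives [Cd²⁺] = 8.6 × 10^-5 M.

8.6 × 10^-5 M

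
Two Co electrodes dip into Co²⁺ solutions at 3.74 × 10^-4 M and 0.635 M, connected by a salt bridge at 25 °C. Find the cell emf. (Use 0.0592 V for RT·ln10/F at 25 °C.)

0.096 V

Both half-cells are Co²⁺/Co, so E°_cell = 0. The concentrated side is the cathode; the cell reaction moves Co²⁺ from high to low concentration with n = 2.
Q = [Co²⁺]_dilute/[Co²⁺]_conc = 3.74 × 10^-4/0.635 = 5.89 × 10^-4.
E = 0 − (0.0592/2) log Q = −(0.0592/2)(-3.230) = 0.0956 V.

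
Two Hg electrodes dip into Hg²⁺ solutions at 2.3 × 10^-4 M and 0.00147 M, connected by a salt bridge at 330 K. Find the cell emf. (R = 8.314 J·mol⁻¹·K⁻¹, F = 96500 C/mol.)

Both half-cells are Hg²⁺/Hg, so E°_cell = 0. The concentrated side is the cathode; the cell reaction moves Hg²⁺ from high to low concentration with n = 2.
Q = [Hg²⁺]_dilute/[Hg²⁺]_conc = 2.3 × 10^-4/0.00147 = 0.156.
E = 0 − (RT/nF) ln Q = −((8.314×330)/(2×96500))(-1.855) = 0.0264 V.

0.026 V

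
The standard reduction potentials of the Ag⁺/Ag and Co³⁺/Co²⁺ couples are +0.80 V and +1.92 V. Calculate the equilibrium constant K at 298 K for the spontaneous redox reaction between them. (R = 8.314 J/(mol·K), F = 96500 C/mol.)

E°_cell = +1.92 − (+0.80) = 1.12 V, with n = 1 electron transferred.
At equilibrium E = 0, so the Nernst equation gives ln K = nFE°/RT = (1)(96500)(1.12)/((8.314)(298)) = 43.62.
K = e^43.62 = 8.8 × 10^18.

8.8 × 10^18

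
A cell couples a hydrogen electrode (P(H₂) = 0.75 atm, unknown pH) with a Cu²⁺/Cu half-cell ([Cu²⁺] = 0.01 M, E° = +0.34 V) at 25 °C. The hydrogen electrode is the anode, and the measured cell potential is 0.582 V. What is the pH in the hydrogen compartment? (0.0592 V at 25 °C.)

E°_cell = 0.34 V and n = 2.
log Q = n(E° − E)/0.0592 = 2×(0.34 − 0.582)/0.0592 = -8.176.
With Q = [H⁺]^2 / ([Cu²⁺]·P(H₂)), solving for [H⁺] gives log[H⁺] = -5.150, so pH = 5.15.

pH = 5.15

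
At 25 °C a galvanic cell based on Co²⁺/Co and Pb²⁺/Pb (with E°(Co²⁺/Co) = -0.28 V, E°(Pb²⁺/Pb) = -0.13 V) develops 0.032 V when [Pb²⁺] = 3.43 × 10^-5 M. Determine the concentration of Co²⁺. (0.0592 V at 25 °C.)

From the Nernst equation, log Q = n(E° − E)/0.0592 = 2(0.15 − 0.032)/0.0592 = 3.986, so Q = 9690.
With Q = [Co²⁺]/[Pb²⁺] and the known concentrations, [Co²⁺] in the numerator gives [Co²⁺] = 0.33 M.

0.33 M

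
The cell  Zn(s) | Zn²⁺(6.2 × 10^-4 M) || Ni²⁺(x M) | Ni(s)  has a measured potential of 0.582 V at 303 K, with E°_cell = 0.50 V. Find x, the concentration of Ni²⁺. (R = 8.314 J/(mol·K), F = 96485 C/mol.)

From the Nernst equation, ln Q = nF(E° − E)/RT = 2×96485×(0.50 − 0.582)/(8.314×303) = -6.281, so Q = 0.00187.
With Q = [Zn²⁺]/[Ni²⁺] and the known concentrations, [Ni²⁺] in the denominator gives [Ni²⁺] = 0.33 M.

0.33 M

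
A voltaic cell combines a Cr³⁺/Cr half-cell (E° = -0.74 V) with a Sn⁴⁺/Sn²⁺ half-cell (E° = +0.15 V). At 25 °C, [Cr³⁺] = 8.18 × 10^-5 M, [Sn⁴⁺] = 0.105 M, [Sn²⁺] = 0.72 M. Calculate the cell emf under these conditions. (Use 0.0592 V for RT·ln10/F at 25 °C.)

0.946 V

The Sn⁴⁺/Sn²⁺ couple has the higher reduction potential and acts as the cathode, so E°_cell = +0.15 − (-0.74) = 0.89 V.
Balancing electrons gives n = 6; the reaction quotient is Q = [Cr³⁺]^2·[Sn²⁺]^3/[Sn⁴⁺]^3 = 2.16 × 10^-6.
At 25 °C, E = E° − (0.0592/n) log Q = 0.89 − (0.0592/6)(-5.666) = 0.890 + 0.056 = 0.946 V.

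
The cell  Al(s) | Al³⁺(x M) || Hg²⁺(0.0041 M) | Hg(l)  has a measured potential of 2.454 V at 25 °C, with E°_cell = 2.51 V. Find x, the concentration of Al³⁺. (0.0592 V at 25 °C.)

From the Nernst equation, log Q = n(E° − E)/0.0592 = 6(2.51 − 2.454)/0.0592 = 5.676, so Q = 4.74 × 10^5.
With Q = [Al³⁺]^2/[Hg²⁺]^3 and the known concentrations, [Al³⁺]^2 in the numerator gives [Al³⁺] = 0.18 M.

0.18 M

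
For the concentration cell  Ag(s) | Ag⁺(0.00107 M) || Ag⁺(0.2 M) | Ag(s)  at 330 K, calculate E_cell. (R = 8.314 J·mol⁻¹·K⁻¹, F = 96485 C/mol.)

0.15 V

Both half-cells are Ag⁺/Ag, so E°_cell = 0. The concentrated side is the cathode; the cell reaction moves Ag⁺ from high to low concentration with n = 1.
Q = [Ag⁺]_dilute/[Ag⁺]_conc = 0.00107/0.2 = 0.00535.
E = 0 − (RT/nF) ln Q = −((8.314×330)/(1×96485))(-5.231) = 0.1487 V.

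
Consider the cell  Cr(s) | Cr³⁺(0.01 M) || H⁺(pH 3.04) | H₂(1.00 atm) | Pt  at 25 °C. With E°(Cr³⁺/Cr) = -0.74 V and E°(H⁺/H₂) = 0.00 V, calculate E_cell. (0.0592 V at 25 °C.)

0.60 V

The hydrogen couple is the cathode, so E°_cell = 0.74 V; n = 6.
[H⁺] = 10^(−3.04) = 9.1 × 10^-4 M, and Q = [Cr³⁺]^2·P(H₂)^3 / [H⁺]^6 = 1.74 × 10^14.
E = E° − (0.0592/6) log Q = 0.74 − (0.0592/6)(14.240) = 0.599 V.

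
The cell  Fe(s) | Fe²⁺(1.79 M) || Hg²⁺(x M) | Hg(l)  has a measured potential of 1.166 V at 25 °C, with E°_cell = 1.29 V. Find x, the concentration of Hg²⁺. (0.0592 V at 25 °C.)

From the Nernst equation, log Q = n(E° − E)/0.0592 = 2(1.29 − 1.166)/0.0592 = 4.189, so Q = 1.55 × 10^4.
With Q = [Fe²⁺]/[Hg²⁺] and the known concentrations, [Hg²⁺] in the denominator gives [Hg²⁺] = 1.2 × 10^-4 M.

1.2 × 10^-4 M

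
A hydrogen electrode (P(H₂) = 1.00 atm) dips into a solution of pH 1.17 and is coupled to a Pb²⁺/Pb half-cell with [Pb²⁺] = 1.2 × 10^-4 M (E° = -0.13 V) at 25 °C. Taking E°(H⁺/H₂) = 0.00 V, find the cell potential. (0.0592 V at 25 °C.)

0.18 V

The hydrogen couple is the cathode, so E°_cell = 0.13 V; n = 2.
[H⁺] = 10^(−1.17) = 0.068 M, and Q = [Pb²⁺]·P(H₂) / [H⁺]^2 = 0.0263.
E = E° − (0.0592/2) log Q = 0.13 − (0.0592/2)(-1.581) = 0.177 V.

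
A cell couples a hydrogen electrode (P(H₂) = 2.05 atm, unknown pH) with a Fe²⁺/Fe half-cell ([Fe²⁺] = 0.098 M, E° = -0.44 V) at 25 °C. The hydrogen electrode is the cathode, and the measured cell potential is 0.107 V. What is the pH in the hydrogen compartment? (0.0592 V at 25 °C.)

pH = 5.97

E°_cell = 0.44 V and n = 2.
log Q = n(E° − E)/0.0592 = 2×(0.44 − 0.107)/0.0592 = 11.250.
With Q = [Fe²⁺]·P(H₂) / [H⁺]^2, solving for [H⁺] gives log[H⁺] = -5.974, so pH = 5.97.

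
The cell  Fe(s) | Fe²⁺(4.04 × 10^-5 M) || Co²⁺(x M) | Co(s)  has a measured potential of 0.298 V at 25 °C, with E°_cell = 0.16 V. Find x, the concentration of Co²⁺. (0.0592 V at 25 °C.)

From the Nernst equation, log Q = n(E° − E)/0.0592 = 2(0.16 − 0.298)/0.0592 = -4.662, so Q = 2.18 × 10^-5.
With Q = [Fe²⁺]/[Co²⁺] and the known concentrations, [Co²⁺] in the denominator gives [Co²⁺] = 1.9 M.

1.9 M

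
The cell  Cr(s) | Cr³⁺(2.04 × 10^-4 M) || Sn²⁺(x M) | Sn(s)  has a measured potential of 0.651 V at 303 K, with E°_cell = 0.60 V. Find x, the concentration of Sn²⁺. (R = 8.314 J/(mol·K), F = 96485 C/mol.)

0.17 M

From the Nernst equation, ln Q = nF(E° − E)/RT = 6×96485×(0.60 − 0.651)/(8.314×303) = -11.720, so Q = 8.13 × 10^-6.
With Q = [Cr³⁺]^2/[Sn²⁺]^3 and the known concentrations, [Sn²⁺]^3 in the denominator gives [Sn²⁺] = 0.17 M.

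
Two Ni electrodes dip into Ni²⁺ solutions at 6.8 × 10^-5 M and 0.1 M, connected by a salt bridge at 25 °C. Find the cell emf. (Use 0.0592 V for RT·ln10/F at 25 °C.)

Both half-cells are Ni²⁺/Ni, so E°_cell = 0. The concentrated side is the cathode; the cell reaction moves Ni²⁺ from high to low concentration with n = 2.
Q = [Ni²⁺]_dilute/[Ni²⁺]_conc = 6.8 × 10^-5/0.1 = 6.8 × 10^-4.
E = 0 − (0.0592/2) log Q = −(0.0592/2)(-3.167) = 0.0937 V.

0.094 V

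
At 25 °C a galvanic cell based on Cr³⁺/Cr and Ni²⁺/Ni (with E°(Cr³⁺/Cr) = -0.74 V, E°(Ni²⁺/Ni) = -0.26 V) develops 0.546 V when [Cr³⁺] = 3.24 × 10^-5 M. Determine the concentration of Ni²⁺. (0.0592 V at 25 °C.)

From the Nernst equation, log Q = n(E° − E)/0.0592 = 6(0.48 − 0.546)/0.0592 = -6.689, so Q = 2.05 × 10^-7.
With Q = [Cr³⁺]^2/[Ni²⁺]^3 and the known concentrations, [Ni²⁺]^3 in the denominator gives [Ni²⁺] = 0.17 M.

0.17 M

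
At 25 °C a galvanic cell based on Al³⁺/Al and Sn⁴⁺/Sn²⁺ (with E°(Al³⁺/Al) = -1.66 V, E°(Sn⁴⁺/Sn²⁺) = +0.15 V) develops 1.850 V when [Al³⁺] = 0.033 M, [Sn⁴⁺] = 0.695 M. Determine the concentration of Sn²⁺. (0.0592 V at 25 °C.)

From the Nernst equation, log Q = n(E° − E)/0.0592 = 6(1.81 − 1.850)/0.0592 = -4.054, so Q = 8.83 × 10^-5.
With Q = [Al³⁺]^2·[Sn²⁺]^3/[Sn⁴⁺]^3 and the known concentrations, [Sn²⁺]^3 in the numerator gives [Sn²⁺] = 0.3 M.

0.3 M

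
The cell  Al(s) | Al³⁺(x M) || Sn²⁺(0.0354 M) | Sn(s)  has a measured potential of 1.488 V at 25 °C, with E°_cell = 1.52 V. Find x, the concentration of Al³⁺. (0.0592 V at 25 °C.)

0.28 M

From the Nernst equation, log Q = n(E° − E)/0.0592 = 6(1.52 − 1.488)/0.0592 = 3.243, so Q = 1750.
With Q = [Al³⁺]^2/[Sn²⁺]^3 and the known concentrations, [Al³⁺]^2 in the numerator gives [Al³⁺] = 0.28 M.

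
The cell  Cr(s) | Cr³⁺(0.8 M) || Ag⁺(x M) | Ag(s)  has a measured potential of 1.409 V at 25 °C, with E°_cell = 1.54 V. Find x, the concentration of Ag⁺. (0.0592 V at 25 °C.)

0.0057 M

From the Nernst equation, log Q = n(E° − E)/0.0592 = 3(1.54 − 1.409)/0.0592 = 6.639, so Q = 4.35 × 10^6.
With Q = [Cr³⁺]/[Ag⁺]^3 and the known concentrations, [Ag⁺]^3 in the denominator gives [Ag⁺] = 0.0057 M.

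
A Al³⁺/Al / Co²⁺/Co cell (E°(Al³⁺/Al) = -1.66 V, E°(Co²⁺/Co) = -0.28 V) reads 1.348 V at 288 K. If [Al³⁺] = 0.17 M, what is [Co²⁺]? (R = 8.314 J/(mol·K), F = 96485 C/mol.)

From the Nernst equation, ln Q = nF(E° − E)/RT = 6×96485×(1.38 − 1.348)/(8.314×288) = 7.737, so Q = 2290.
With Q = [Al³⁺]^2/[Co²⁺]^3 and the known concentrations, [Co²⁺]^3 in the denominator gives [Co²⁺] = 0.023 M.

0.023 M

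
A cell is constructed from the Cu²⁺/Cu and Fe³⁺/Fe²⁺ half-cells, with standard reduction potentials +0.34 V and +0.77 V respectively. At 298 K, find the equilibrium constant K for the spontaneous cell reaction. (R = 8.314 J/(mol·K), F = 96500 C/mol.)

E°_cell = +0.77 − (+0.34) = 0.43 V, with n = 2 electrons transferred.
At equilibrium E = 0, so the Nernst equation gives ln K = nFE°/RT = (2)(96500)(0.43)/((8.314)(298)) = 33.50.
K = e^33.50 = 3.5 × 10^14.

3.5 × 10^14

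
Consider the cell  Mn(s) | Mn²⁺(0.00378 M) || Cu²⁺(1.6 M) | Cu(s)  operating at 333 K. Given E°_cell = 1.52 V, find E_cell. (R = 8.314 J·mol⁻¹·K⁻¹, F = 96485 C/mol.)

1.61 V

Balancing electrons gives n = 2; the reaction quotient is Q = [Mn²⁺]/[Cu²⁺] = 0.00236.
E = E° − (RT/nF) ln Q = 1.52 − (8.314×333)/(2×96485) × (-6.048) = 1.520 + 0.087 = 1.607 V.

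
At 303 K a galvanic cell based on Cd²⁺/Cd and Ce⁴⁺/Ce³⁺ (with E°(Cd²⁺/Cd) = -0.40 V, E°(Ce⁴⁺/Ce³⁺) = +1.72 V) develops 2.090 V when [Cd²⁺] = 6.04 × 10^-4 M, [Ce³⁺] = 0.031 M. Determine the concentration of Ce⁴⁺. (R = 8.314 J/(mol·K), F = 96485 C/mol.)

From the Nernst equation, ln Q = nF(E° − E)/RT = 2×96485×(2.12 − 2.090)/(8.314×303) = 2.298, so Q = 9.95.
With Q = [Cd²⁺]·[Ce³⁺]^2/[Ce⁴⁺]^2 and the known concentrations, [Ce⁴⁺]^2 in the denominator gives [Ce⁴⁺] = 2.4 × 10^-4 M.

2.4 × 10^-4 M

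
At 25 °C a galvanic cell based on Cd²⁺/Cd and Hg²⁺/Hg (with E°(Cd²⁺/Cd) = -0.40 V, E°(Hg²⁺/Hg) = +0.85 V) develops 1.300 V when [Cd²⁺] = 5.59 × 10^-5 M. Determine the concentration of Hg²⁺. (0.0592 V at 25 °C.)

0.0027 M

From the Nernst equation, log Q = n(E° − E)/0.0592 = 2(1.25 − 1.300)/0.0592 = -1.689, so Q = 0.0205.
With Q = [Cd²⁺]/[Hg²⁺] and the known concentrations, [Hg²⁺] in the denominator gives [Hg²⁺] = 0.0027 M.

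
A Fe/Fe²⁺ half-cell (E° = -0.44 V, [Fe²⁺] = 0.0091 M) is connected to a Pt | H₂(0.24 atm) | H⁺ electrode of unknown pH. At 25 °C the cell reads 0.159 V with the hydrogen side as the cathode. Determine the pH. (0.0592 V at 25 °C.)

pH = 6.08

E°_cell = 0.44 V and n = 2.
log Q = n(E° − E)/0.0592 = 2×(0.44 − 0.159)/0.0592 = 9.493.
With Q = [Fe²⁺]·P(H₂) / [H⁺]^2, solving for [H⁺] gives log[H⁺] = -6.077, so pH = 6.08.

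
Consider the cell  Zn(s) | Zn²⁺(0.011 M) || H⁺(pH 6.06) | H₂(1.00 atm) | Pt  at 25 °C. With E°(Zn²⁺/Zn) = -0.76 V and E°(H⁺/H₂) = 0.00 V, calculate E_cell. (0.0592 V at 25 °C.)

The hydrogen couple is the cathode, so E°_cell = 0.76 V; n = 2.
[H⁺] = 10^(−6.06) = 8.7 × 10^-7 M, and Q = [Zn²⁺]·P(H₂) / [H⁺]^2 = 1.45 × 10^10.
E = E° − (0.0592/2) log Q = 0.76 − (0.0592/2)(10.161) = 0.459 V.

0.46 V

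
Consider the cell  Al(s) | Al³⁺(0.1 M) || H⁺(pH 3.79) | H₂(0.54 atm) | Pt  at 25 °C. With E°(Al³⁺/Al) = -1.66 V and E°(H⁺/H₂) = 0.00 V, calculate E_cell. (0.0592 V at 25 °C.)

1.46 V

The hydrogen couple is the cathode, so E°_cell = 1.66 V; n = 6.
[H⁺] = 10^(−3.79) = 1.6 × 10^-4 M, and Q = [Al³⁺]^2·P(H₂)^3 / [H⁺]^6 = 8.65 × 10^19.
E = E° − (0.0592/6) log Q = 1.66 − (0.0592/6)(19.937) = 1.463 V.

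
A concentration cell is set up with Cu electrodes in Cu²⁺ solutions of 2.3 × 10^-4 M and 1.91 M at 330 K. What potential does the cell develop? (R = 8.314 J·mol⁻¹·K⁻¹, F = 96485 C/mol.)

0.13 V

Both half-cells are Cu²⁺/Cu, so E°_cell = 0. The concentrated side is the cathode; the cell reaction moves Cu²⁺ from high to low concentration with n = 2.
Q = [Cu²⁺]_dilute/[Cu²⁺]_conc = 2.3 × 10^-4/1.91 = 1.2 × 10^-4.
E = 0 − (RT/nF) ln Q = −((8.314×330)/(2×96485))(-9.025) = 0.1283 V.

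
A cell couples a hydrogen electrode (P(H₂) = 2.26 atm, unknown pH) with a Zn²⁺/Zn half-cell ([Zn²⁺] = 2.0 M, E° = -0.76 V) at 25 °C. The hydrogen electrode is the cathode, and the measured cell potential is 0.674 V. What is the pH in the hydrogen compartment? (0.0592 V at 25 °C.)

E°_cell = 0.76 V and n = 2.
log Q = n(E° − E)/0.0592 = 2×(0.76 − 0.674)/0.0592 = 2.905.
With Q = [Zn²⁺]·P(H₂) / [H⁺]^2, solving for [H⁺] gives log[H⁺] = -1.125, so pH = 1.13.

pH = 1.13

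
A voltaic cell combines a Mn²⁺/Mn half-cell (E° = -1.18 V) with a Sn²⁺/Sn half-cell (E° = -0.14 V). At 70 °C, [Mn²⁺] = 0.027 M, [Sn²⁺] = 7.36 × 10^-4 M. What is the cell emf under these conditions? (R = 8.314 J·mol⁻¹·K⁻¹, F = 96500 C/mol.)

The Sn²⁺/Sn couple has the higher reduction potential and acts as the cathode, so E°_cell = -0.14 − (-1.18) = 1.04 V.
Balancing electrons gives n = 2; the reaction quotient is Q = [Mn²⁺]/[Sn²⁺] = 36.7.
E = E° − (RT/nF) ln Q = 1.04 − (8.314×343)/(2×96500) × (3.602) = 1.040 − 0.053 = 0.987 V.

0.987 V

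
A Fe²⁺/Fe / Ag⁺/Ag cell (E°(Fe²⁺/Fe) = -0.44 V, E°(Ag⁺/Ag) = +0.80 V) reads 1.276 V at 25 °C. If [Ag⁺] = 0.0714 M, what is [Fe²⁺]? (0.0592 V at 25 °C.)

From the Nernst equation, log Q = n(E° − E)/0.0592 = 2(1.24 − 1.276)/0.0592 = -1.216, so Q = 0.0608.
With Q = [Fe²⁺]/[Ag⁺]^2 and the known concentrations, [Fe²⁺] in the numerator gives [Fe²⁺] = 3.1 × 10^-4 M.

3.1 × 10^-4 M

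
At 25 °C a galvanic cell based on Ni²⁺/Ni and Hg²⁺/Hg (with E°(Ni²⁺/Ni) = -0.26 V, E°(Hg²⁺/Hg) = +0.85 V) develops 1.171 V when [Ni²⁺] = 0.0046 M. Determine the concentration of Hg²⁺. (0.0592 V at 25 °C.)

From the Nernst equation, log Q = n(E° − E)/0.0592 = 2(1.11 − 1.171)/0.0592 = -2.061, so Q = 0.00869.
With Q = [Ni²⁺]/[Hg²⁺] and the known concentrations, [Hg²⁺] in the denominator gives [Hg²⁺] = 0.53 M.

0.53 M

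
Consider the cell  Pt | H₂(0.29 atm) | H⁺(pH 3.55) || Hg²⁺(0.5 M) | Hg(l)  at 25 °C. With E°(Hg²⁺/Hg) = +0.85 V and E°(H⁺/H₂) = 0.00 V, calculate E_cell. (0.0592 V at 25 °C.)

1.04 V

The Hg²⁺/Hg couple is the cathode, so E°_cell = 0.85 V; n = 2.
[H⁺] = 10^(−3.55) = 2.8 × 10^-4 M, and Q = [H⁺]^2 / ([Hg²⁺]·P(H₂)) = 5.48 × 10^-7.
E = E° − (0.0592/2) log Q = 0.85 − (0.0592/2)(-6.261) = 1.035 V.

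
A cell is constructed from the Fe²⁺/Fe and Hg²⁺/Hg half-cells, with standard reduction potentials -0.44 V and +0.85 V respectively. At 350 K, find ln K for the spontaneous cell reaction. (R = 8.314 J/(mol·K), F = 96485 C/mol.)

E°_cell = +0.85 − (-0.44) = 1.29 V, with n = 2 electrons transferred.
At equilibrium E = 0, so the Nernst equation gives ln K = nFE°/RT = (2)(96485)(1.29)/((8.314)(350)) = 85.55.

ln K = 85.5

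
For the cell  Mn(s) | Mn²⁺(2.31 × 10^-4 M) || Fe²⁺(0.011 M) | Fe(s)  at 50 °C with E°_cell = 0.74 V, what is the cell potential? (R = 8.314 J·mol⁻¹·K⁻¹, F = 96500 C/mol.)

Balancing electrons gives n = 2; the reaction quotient is Q = [Mn²⁺]/[Fe²⁺] = 0.0210.
E = E° − (RT/nF) ln Q = 0.74 − (8.314×323)/(2×96500) × (-3.863) = 0.740 + 0.054 = 0.794 V.

0.794 V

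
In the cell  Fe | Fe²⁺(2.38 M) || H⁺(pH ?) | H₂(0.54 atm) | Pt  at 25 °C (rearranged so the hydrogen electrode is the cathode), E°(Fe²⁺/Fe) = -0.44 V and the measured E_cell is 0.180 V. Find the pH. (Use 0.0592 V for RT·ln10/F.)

E°_cell = 0.44 V and n = 2.
log Q = n(E° − E)/0.0592 = 2×(0.44 − 0.180)/0.0592 = 8.784.
With Q = [Fe²⁺]·P(H₂) / [H⁺]^2, solving for [H⁺] gives log[H⁺] = -4.337, so pH = 4.34.

pH = 4.34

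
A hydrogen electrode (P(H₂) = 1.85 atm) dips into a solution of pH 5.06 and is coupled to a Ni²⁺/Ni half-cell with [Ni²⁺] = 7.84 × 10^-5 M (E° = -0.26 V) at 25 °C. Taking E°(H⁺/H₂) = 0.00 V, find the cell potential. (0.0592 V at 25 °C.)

0.074 V

The hydrogen couple is the cathode, so E°_cell = 0.26 V; n = 2.
[H⁺] = 10^(−5.06) = 8.7 × 10^-6 M, and Q = [Ni²⁺]·P(H₂) / [H⁺]^2 = 1.91 × 10^6.
E = E° − (0.0592/2) log Q = 0.26 − (0.0592/2)(6.281) = 0.074 V.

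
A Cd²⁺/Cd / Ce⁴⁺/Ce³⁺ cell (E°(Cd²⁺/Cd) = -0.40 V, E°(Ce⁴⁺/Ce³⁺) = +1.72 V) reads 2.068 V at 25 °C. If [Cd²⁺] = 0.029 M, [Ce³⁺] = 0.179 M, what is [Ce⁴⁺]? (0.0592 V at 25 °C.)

From the Nernst equation, log Q = n(E° − E)/0.0592 = 2(2.12 − 2.068)/0.0592 = 1.757, so Q = 57.1.
With Q = [Cd²⁺]·[Ce³⁺]^2/[Ce⁴⁺]^2 and the known concentrations, [Ce⁴⁺]^2 in the denominator gives [Ce⁴⁺] = 0.004 M.

0.004 M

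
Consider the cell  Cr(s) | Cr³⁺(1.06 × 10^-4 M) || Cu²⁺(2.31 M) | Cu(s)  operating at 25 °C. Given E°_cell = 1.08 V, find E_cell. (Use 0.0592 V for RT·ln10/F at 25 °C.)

1.17 V

Balancing electrons gives n = 6; the reaction quotient is Q = [Cr³⁺]^2/[Cu²⁺]^3 = 9.12 × 10^-10.
At 25 °C, E = E° − (0.0592/n) log Q = 1.08 − (0.0592/6)(-9.040) = 1.080 + 0.089 = 1.169 V.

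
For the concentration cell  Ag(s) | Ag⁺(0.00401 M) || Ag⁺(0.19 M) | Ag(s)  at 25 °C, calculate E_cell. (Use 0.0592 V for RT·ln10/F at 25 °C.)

Both half-cells are Ag⁺/Ag, so E°_cell = 0. The concentrated side is the cathode; the cell reaction moves Ag⁺ from high to low concentration with n = 1.
Q = [Ag⁺]_dilute/[Ag⁺]_conc = 0.00401/0.19 = 0.0211.
E = 0 − (0.0592/1) log Q = −(0.0592/1)(-1.676) = 0.0992 V.

0.099 V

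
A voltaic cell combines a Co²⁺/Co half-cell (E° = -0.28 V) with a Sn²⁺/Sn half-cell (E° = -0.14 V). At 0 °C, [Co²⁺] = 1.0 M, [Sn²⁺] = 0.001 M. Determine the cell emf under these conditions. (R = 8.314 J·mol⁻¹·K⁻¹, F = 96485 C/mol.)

The Sn²⁺/Sn couple has the higher reduction potential and acts as the cathode, so E°_cell = -0.14 − (-0.28) = 0.14 V.
Balancing electrons gives n = 2; the reaction quotient is Q = [Co²⁺]/[Sn²⁺] = 1000.
E = E° − (RT/nF) ln Q = 0.14 − (8.314×273)/(2×96485) × (6.908) = 0.140 − 0.081 = 0.059 V.

0.059 V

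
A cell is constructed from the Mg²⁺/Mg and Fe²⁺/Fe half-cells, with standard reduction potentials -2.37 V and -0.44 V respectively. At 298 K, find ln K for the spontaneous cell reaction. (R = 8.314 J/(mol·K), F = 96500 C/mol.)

ln K = 150.3

E°_cell = -0.44 − (-2.37) = 1.93 V, with n = 2 electrons transferred.
At equilibrium E = 0, so the Nernst equation gives ln K = nFE°/RT = (2)(96500)(1.93)/((8.314)(298)) = 150.34.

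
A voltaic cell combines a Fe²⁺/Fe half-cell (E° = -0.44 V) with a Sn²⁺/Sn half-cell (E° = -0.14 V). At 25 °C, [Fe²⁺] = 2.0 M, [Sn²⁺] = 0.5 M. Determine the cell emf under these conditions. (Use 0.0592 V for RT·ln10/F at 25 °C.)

The Sn²⁺/Sn couple has the higher reduction potential and acts as the cathode, so E°_cell = -0.14 − (-0.44) = 0.30 V.
Balancing electrons gives n = 2; the reaction quotient is Q = [Fe²⁺]/[Sn²⁺] = 4.00.
At 25 °C, E = E° − (0.0592/n) log Q = 0.30 − (0.0592/2)(0.602) = 0.300 − 0.018 = 0.282 V.

0.282 V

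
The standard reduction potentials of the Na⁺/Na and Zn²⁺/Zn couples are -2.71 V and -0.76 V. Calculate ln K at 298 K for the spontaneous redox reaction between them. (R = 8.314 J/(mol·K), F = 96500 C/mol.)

E°_cell = -0.76 − (-2.71) = 1.95 V, with n = 2 electrons transferred.
At equilibrium E = 0, so the Nernst equation gives ln K = nFE°/RT = (2)(96500)(1.95)/((8.314)(298)) = 151.90.

ln K = 151.9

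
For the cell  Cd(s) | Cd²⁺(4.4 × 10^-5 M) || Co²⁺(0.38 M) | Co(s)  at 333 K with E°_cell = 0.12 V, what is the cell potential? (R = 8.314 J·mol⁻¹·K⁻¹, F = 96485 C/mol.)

0.250 V

Balancing electrons gives n = 2; the reaction quotient is Q = [Cd²⁺]/[Co²⁺] = 1.16 × 10^-4.
E = E° − (RT/nF) ln Q = 0.12 − (8.314×333)/(2×96485) × (-9.064) = 0.120 + 0.130 = 0.250 V.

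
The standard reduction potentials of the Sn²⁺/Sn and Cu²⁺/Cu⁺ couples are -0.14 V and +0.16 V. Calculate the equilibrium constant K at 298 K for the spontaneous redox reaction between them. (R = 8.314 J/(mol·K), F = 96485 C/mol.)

E°_cell = +0.16 − (-0.14) = 0.30 V, with n = 2 electrons transferred.
At equilibrium E = 0, so the Nernst equation gives ln K = nFE°/RT = (2)(96485)(0.30)/((8.314)(298)) = 23.37.
K = e^23.37 = 1.4 × 10^10.

1.4 × 10^10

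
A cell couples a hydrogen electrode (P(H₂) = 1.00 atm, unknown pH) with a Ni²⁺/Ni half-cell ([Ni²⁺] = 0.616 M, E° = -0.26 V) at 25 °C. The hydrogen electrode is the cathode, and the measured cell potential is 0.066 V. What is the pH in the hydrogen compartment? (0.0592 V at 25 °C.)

pH = 3.38

E°_cell = 0.26 V and n = 2.
log Q = n(E° − E)/0.0592 = 2×(0.26 − 0.066)/0.0592 = 6.554.
With Q = [Ni²⁺]·P(H₂) / [H⁺]^2, solving for [H⁺] gives log[H⁺] = -3.382, so pH = 3.38.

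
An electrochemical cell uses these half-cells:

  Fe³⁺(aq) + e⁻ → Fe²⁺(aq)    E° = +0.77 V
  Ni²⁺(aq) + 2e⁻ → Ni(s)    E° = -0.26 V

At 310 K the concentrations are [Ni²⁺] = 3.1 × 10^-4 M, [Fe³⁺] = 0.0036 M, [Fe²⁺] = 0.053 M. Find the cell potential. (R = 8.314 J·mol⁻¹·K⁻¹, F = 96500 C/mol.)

1.07 V

The Fe³⁺/Fe²⁺ couple has the higher reduction potential and acts as the cathode, so E°_cell = +0.77 − (-0.26) = 1.03 V.
Balancing electrons gives n = 2; the reaction quotient is Q = [Ni²⁺]·[Fe²⁺]^2/[Fe³⁺]^2 = 0.0672.
E = E° − (RT/nF) ln Q = 1.03 − (8.314×310)/(2×96500) × (-2.700) = 1.030 + 0.036 = 1.066 V.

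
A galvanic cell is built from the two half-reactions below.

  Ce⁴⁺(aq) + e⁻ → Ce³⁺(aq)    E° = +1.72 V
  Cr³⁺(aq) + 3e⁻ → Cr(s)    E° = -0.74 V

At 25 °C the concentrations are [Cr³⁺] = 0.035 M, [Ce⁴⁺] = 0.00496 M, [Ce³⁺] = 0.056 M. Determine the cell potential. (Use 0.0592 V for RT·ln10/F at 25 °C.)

2.43 V

The Ce⁴⁺/Ce³⁺ couple has the higher reduction potential and acts as the cathode, so E°_cell = +1.72 − (-0.74) = 2.46 V.
Balancing electrons gives n = 3; the reaction quotient is Q = [Cr³⁺]·[Ce³⁺]^3/[Ce⁴⁺]^3 = 50.4.
At 25 °C, E = E° − (0.0592/n) log Q = 2.46 − (0.0592/3)(1.702) = 2.460 − 0.034 = 2.426 V.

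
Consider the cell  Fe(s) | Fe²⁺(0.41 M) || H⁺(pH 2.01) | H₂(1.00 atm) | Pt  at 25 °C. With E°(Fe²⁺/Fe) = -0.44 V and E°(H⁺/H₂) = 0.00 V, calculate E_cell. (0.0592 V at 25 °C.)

0.33 V

The hydrogen couple is the cathode, so E°_cell = 0.44 V; n = 2.
[H⁺] = 10^(−2.01) = 0.0098 M, and Q = [Fe²⁺]·P(H₂) / [H⁺]^2 = 4290.
E = E° − (0.0592/2) log Q = 0.44 − (0.0592/2)(3.633) = 0.332 V.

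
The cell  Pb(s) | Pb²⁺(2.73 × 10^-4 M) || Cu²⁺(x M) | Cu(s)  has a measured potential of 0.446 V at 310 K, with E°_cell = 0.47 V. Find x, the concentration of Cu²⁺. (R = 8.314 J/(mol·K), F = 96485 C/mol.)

4.5 × 10^-5 M

From the Nernst equation, ln Q = nF(E° − E)/RT = 2×96485×(0.47 − 0.446)/(8.314×310) = 1.797, so Q = 6.03.
With Q = [Pb²⁺]/[Cu²⁺] and the known concentrations, [Cu²⁺] in the denominator gives [Cu²⁺] = 4.5 × 10^-5 M.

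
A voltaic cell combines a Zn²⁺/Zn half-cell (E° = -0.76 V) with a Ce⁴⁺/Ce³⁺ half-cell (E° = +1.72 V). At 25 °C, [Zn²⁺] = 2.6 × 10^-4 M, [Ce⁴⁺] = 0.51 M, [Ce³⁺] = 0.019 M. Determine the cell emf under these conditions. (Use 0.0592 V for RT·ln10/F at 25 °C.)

2.67 V

The Ce⁴⁺/Ce³⁺ couple has the higher reduction potential and acts as the cathode, so E°_cell = +1.72 − (-0.76) = 2.48 V.
Balancing electrons gives n = 2; the reaction quotient is Q = [Zn²⁺]·[Ce³⁺]^2/[Ce⁴⁺]^2 = 3.61 × 10^-7.
At 25 °C, E = E° − (0.0592/n) log Q = 2.48 − (0.0592/2)(-6.443) = 2.480 + 0.191 = 2.671 V.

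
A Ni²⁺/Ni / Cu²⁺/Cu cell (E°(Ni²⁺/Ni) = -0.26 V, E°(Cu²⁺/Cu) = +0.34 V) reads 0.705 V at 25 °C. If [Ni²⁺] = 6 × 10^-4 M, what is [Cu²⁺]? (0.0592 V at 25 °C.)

2.1 M

From the Nernst equation, log Q = n(E° − E)/0.0592 = 2(0.60 − 0.705)/0.0592 = -3.547, so Q = 2.84 × 10^-4.
With Q = [Ni²⁺]/[Cu²⁺] and the known concentrations, [Cu²⁺] in the denominator gives [Cu²⁺] = 2.1 M.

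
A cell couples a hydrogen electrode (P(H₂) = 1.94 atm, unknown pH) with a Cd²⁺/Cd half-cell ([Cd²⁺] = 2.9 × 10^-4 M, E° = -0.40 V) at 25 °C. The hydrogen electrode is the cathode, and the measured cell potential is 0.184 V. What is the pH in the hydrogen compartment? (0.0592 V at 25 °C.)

E°_cell = 0.40 V and n = 2.
log Q = n(E° − E)/0.0592 = 2×(0.40 − 0.184)/0.0592 = 7.297.
With Q = [Cd²⁺]·P(H₂) / [H⁺]^2, solving for [H⁺] gives log[H⁺] = -5.274, so pH = 5.27.

pH = 5.27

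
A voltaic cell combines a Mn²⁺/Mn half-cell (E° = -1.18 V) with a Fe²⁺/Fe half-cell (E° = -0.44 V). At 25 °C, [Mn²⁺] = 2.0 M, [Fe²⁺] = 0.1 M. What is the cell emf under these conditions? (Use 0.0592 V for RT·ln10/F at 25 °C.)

0.701 V

The Fe²⁺/Fe couple has the higher reduction potential and acts as the cathode, so E°_cell = -0.44 − (-1.18) = 0.74 V.
Balancing electrons gives n = 2; the reaction quotient is Q = [Mn²⁺]/[Fe²⁺] = 20.0.
At 25 °C, E = E° − (0.0592/n) log Q = 0.74 − (0.0592/2)(1.301) = 0.740 − 0.039 = 0.701 V.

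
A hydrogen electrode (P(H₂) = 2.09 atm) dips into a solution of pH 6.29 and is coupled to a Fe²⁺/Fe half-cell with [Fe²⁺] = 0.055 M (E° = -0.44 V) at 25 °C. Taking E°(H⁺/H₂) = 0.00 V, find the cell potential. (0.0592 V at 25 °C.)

0.095 V

The hydrogen couple is the cathode, so E°_cell = 0.44 V; n = 2.
[H⁺] = 10^(−6.29) = 5.1 × 10^-7 M, and Q = [Fe²⁺]·P(H₂) / [H⁺]^2 = 4.37 × 10^11.
E = E° − (0.0592/2) log Q = 0.44 − (0.0592/2)(11.641) = 0.095 V.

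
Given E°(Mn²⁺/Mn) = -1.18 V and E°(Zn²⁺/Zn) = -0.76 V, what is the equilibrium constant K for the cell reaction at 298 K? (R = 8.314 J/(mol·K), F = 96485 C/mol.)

E°_cell = -0.76 − (-1.18) = 0.42 V, with n = 2 electrons transferred.
At equilibrium E = 0, so the Nernst equation gives ln K = nFE°/RT = (2)(96485)(0.42)/((8.314)(298)) = 32.71.
K = e^32.71 = 1.6 × 10^14.

1.6 × 10^14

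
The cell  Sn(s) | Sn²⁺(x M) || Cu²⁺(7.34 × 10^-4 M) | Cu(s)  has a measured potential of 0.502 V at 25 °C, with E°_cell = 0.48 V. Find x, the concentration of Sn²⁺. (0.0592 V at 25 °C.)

1.3 × 10^-4 M

From the Nernst equation, log Q = n(E° − E)/0.0592 = 2(0.48 − 0.502)/0.0592 = -0.743, so Q = 0.181.
With Q = [Sn²⁺]/[Cu²⁺] and the known concentrations, [Sn²⁺] in the numerator gives [Sn²⁺] = 1.3 × 10^-4 M.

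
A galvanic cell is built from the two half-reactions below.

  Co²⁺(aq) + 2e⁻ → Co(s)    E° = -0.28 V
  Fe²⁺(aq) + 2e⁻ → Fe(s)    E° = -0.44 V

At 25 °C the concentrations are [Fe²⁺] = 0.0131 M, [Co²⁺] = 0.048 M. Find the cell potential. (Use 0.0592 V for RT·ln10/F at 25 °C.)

0.177 V

The Co²⁺/Co couple has the higher reduction potential and acts as the cathode, so E°_cell = -0.28 − (-0.44) = 0.16 V.
Balancing electrons gives n = 2; the reaction quotient is Q = [Fe²⁺]/[Co²⁺] = 0.273.
At 25 °C, E = E° − (0.0592/n) log Q = 0.16 − (0.0592/2)(-0.564) = 0.160 + 0.017 = 0.177 V.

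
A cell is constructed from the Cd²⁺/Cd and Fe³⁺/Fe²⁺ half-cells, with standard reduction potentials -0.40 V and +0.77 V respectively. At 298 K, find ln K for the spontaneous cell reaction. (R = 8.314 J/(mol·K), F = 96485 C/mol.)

ln K = 91.1

E°_cell = +0.77 − (-0.40) = 1.17 V, with n = 2 electrons transferred.
At equilibrium E = 0, so the Nernst equation gives ln K = nFE°/RT = (2)(96485)(1.17)/((8.314)(298)) = 91.13.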